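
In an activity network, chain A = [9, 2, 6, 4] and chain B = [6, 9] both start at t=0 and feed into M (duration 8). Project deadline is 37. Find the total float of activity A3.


Forward pass: ES(A3) = sum of predecessors on chain A = 11
EF = ES + duration = 11 + 6 = 17
Backward pass: LF(M) = deadline = 37; LS(M) = 37 - 8 = 29
LF(A3) = LS(M) - sum(successors on chain A) = 29 - 4 = 25
LS = LF - duration = 25 - 6 = 19
Total float = LS - ES = 19 - 11 = 8

8


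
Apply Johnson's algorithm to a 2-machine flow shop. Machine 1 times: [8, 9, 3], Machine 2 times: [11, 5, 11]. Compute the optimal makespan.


Apply Johnson's rule:
  Group 1 (a <= b): [(3, 3, 11), (1, 8, 11)]
  Group 2 (a > b): [(2, 9, 5)]
Optimal job order: [3, 1, 2]
Schedule:
  Job 3: M1 done at 3, M2 done at 14
  Job 1: M1 done at 11, M2 done at 25
  Job 2: M1 done at 20, M2 done at 30
Makespan = 30

30


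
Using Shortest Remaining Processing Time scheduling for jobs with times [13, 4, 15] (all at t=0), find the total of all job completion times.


Since all jobs arrive at t=0, SRPT equals SPT ordering.
SPT order: [4, 13, 15]
Completion times:
  Job 1: p=4, C=4
  Job 2: p=13, C=17
  Job 3: p=15, C=32
Total completion time = 4 + 17 + 32 = 53

53


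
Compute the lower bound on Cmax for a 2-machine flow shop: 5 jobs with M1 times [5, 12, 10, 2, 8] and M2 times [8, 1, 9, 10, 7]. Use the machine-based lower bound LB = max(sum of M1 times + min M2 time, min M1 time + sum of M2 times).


LB1 = sum(M1 times) + min(M2 times) = 37 + 1 = 38
LB2 = min(M1 times) + sum(M2 times) = 2 + 35 = 37
Lower bound = max(LB1, LB2) = max(38, 37) = 38

38


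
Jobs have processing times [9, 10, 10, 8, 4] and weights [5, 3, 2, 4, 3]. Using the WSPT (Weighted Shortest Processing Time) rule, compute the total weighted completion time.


Compute p/w ratios and sort ascending (WSPT): [(4, 3), (9, 5), (8, 4), (10, 3), (10, 2)]
Compute weighted completion times:
  Job (p=4,w=3): C=4, w*C=3*4=12
  Job (p=9,w=5): C=13, w*C=5*13=65
  Job (p=8,w=4): C=21, w*C=4*21=84
  Job (p=10,w=3): C=31, w*C=3*31=93
  Job (p=10,w=2): C=41, w*C=2*41=82
Total weighted completion time = 336

336


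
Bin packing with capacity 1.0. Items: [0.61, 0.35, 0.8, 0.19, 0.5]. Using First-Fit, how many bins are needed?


Place items sequentially using First-Fit:
  Item 0.61 -> new Bin 1
  Item 0.35 -> Bin 1 (now 0.96)
  Item 0.8 -> new Bin 2
  Item 0.19 -> Bin 2 (now 0.99)
  Item 0.5 -> new Bin 3
Total bins used = 3

3


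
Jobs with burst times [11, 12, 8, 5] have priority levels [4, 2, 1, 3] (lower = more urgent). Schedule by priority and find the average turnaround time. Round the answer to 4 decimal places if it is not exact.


Sort by priority (ascending = highest first):
Order: [(1, 8), (2, 12), (3, 5), (4, 11)]
Completion times:
  Priority 1, burst=8, C=8
  Priority 2, burst=12, C=20
  Priority 3, burst=5, C=25
  Priority 4, burst=11, C=36
Average turnaround = 89/4 = 22.25

22.25


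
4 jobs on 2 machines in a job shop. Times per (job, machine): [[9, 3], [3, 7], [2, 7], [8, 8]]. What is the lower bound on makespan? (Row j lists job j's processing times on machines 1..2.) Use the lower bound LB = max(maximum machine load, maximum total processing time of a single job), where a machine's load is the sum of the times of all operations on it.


Machine loads:
  Machine 1: 9 + 3 + 2 + 8 = 22
  Machine 2: 3 + 7 + 7 + 8 = 25
Max machine load = 25
Job totals:
  Job 1: 12
  Job 2: 10
  Job 3: 9
  Job 4: 16
Max job total = 16
Lower bound = max(25, 16) = 25

25


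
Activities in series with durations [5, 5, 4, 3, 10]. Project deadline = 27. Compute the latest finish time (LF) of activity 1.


LF(activity 1) = deadline - sum of successor durations
Successors: activities 2 through 5 with durations [5, 4, 3, 10]
Sum of successor durations = 22
LF = 27 - 22 = 5

5


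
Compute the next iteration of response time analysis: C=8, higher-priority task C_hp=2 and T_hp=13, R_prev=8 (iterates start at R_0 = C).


R_next = C + ceil(R_prev / T_hp) * C_hp
ceil(8 / 13) = ceil(0.6154) = 1
Interference = 1 * 2 = 2
R_next = 8 + 2 = 10

10


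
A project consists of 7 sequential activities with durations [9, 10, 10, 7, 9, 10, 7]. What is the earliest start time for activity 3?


Activity 3 starts after activities 1 through 2 complete.
Predecessor durations: [9, 10]
ES = 9 + 10 = 19

19


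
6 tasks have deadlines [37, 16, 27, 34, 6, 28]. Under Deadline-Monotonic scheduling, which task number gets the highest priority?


Sort tasks by relative deadline (ascending):
  Task 5: deadline = 6
  Task 2: deadline = 16
  Task 3: deadline = 27
  Task 6: deadline = 28
  Task 4: deadline = 34
  Task 1: deadline = 37
Priority order (highest first): [5, 2, 3, 6, 4, 1]
Highest priority task = 5

5


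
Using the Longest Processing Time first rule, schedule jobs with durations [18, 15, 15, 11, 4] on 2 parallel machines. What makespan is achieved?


Sort jobs in decreasing order (LPT): [18, 15, 15, 11, 4]
Assign each job to the least loaded machine:
  Machine 1: jobs [18, 11, 4], load = 33
  Machine 2: jobs [15, 15], load = 30
Makespan = max load = 33

33


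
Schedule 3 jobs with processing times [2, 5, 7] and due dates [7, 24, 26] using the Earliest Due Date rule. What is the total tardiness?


Sort by due date (EDD order): [(2, 7), (5, 24), (7, 26)]
Compute completion times and tardiness:
  Job 1: p=2, d=7, C=2, tardiness=max(0,2-7)=0
  Job 2: p=5, d=24, C=7, tardiness=max(0,7-24)=0
  Job 3: p=7, d=26, C=14, tardiness=max(0,14-26)=0
Total tardiness = 0

0


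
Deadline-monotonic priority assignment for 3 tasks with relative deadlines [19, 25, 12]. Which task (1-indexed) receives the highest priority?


Sort tasks by relative deadline (ascending):
  Task 3: deadline = 12
  Task 1: deadline = 19
  Task 2: deadline = 25
Priority order (highest first): [3, 1, 2]
Highest priority task = 3

3


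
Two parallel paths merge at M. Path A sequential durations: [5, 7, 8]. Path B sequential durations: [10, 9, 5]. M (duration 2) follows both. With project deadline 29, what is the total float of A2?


Forward pass: ES(A2) = sum of predecessors on chain A = 5
EF = ES + duration = 5 + 7 = 12
Backward pass: LF(M) = deadline = 29; LS(M) = 29 - 2 = 27
LF(A2) = LS(M) - sum(successors on chain A) = 27 - 8 = 19
LS = LF - duration = 19 - 7 = 12
Total float = LS - ES = 12 - 5 = 7

7


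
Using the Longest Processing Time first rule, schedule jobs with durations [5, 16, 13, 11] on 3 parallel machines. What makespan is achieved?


Sort jobs in decreasing order (LPT): [16, 13, 11, 5]
Assign each job to the least loaded machine:
  Machine 1: jobs [16], load = 16
  Machine 2: jobs [13], load = 13
  Machine 3: jobs [11, 5], load = 16
Makespan = max load = 16

16


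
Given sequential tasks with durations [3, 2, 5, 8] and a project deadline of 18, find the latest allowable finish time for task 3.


LF(activity 3) = deadline - sum of successor durations
Successors: activities 4 through 4 with durations [8]
Sum of successor durations = 8
LF = 18 - 8 = 10

10


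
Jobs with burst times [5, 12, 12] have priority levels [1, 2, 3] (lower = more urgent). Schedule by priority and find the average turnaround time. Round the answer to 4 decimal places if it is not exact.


Sort by priority (ascending = highest first):
Order: [(1, 5), (2, 12), (3, 12)]
Completion times:
  Priority 1, burst=5, C=5
  Priority 2, burst=12, C=17
  Priority 3, burst=12, C=29
Average turnaround = 51/3 = 17.0

17.0


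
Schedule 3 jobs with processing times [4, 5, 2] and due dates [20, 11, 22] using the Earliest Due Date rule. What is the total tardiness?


Sort by due date (EDD order): [(5, 11), (4, 20), (2, 22)]
Compute completion times and tardiness:
  Job 1: p=5, d=11, C=5, tardiness=max(0,5-11)=0
  Job 2: p=4, d=20, C=9, tardiness=max(0,9-20)=0
  Job 3: p=2, d=22, C=11, tardiness=max(0,11-22)=0
Total tardiness = 0

0


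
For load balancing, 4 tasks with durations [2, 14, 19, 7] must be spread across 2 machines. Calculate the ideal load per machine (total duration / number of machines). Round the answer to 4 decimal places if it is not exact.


Total processing time = 2 + 14 + 19 + 7 = 42
Number of machines = 2
Ideal balanced load = 42 / 2 = 21.0

21.0


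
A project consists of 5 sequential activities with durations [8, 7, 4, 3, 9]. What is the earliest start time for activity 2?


Activity 2 starts after activities 1 through 1 complete.
Predecessor durations: [8]
ES = 8 = 8

8


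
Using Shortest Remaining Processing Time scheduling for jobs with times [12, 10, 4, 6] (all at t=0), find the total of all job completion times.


Since all jobs arrive at t=0, SRPT equals SPT ordering.
SPT order: [4, 6, 10, 12]
Completion times:
  Job 1: p=4, C=4
  Job 2: p=6, C=10
  Job 3: p=10, C=20
  Job 4: p=12, C=32
Total completion time = 4 + 10 + 20 + 32 = 66

66


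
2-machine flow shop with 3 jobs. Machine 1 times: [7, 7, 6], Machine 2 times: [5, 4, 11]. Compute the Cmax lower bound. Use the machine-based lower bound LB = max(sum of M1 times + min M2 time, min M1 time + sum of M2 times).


LB1 = sum(M1 times) + min(M2 times) = 20 + 4 = 24
LB2 = min(M1 times) + sum(M2 times) = 6 + 20 = 26
Lower bound = max(LB1, LB2) = max(24, 26) = 26

26


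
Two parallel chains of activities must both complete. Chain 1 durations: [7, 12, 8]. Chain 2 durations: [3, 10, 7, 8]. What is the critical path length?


Path A total = 7 + 12 + 8 = 27
Path B total = 3 + 10 + 7 + 8 = 28
Critical path = longest path = max(27, 28) = 28

28


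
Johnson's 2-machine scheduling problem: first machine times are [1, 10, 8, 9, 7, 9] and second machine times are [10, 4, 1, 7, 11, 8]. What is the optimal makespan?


Apply Johnson's rule:
  Group 1 (a <= b): [(1, 1, 10), (5, 7, 11)]
  Group 2 (a > b): [(6, 9, 8), (4, 9, 7), (2, 10, 4), (3, 8, 1)]
Optimal job order: [1, 5, 6, 4, 2, 3]
Schedule:
  Job 1: M1 done at 1, M2 done at 11
  Job 5: M1 done at 8, M2 done at 22
  Job 6: M1 done at 17, M2 done at 30
  Job 4: M1 done at 26, M2 done at 37
  Job 2: M1 done at 36, M2 done at 41
  Job 3: M1 done at 44, M2 done at 45
Makespan = 45

45


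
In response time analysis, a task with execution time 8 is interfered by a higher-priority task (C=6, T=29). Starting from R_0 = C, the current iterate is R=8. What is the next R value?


R_next = C + ceil(R_prev / T_hp) * C_hp
ceil(8 / 29) = ceil(0.2759) = 1
Interference = 1 * 6 = 6
R_next = 8 + 6 = 14

14


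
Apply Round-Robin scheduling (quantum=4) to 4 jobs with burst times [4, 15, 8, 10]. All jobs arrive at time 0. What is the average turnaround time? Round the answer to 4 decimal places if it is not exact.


Time quantum = 4
Execution trace:
  J1 runs 4 units, time = 4
  J2 runs 4 units, time = 8
  J3 runs 4 units, time = 12
  J4 runs 4 units, time = 16
  J2 runs 4 units, time = 20
  J3 runs 4 units, time = 24
  J4 runs 4 units, time = 28
  J2 runs 4 units, time = 32
  J4 runs 2 units, time = 34
  J2 runs 3 units, time = 37
Finish times: [4, 37, 24, 34]
Average turnaround = 99/4 = 24.75

24.75


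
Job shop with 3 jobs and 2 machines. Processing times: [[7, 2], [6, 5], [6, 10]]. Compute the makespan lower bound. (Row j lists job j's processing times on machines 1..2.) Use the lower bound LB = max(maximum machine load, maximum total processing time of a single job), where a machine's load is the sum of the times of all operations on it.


Machine loads:
  Machine 1: 7 + 6 + 6 = 19
  Machine 2: 2 + 5 + 10 = 17
Max machine load = 19
Job totals:
  Job 1: 9
  Job 2: 11
  Job 3: 16
Max job total = 16
Lower bound = max(19, 16) = 19

19


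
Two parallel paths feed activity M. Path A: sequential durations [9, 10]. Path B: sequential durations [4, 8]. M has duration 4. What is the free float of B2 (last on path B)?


ES(B2) = sum of predecessors on chain B = 4
EF(B2) = ES + duration = 4 + 8 = 12
Successor of B2 is M. ES(M) = max(sum(A), sum(B)) = max(19, 12) = 19
Free float = ES(successor) - EF(current) = 19 - 12 = 7

7


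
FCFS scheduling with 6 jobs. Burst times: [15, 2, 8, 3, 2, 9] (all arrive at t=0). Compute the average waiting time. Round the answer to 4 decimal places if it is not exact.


FCFS order (as given): [15, 2, 8, 3, 2, 9]
Waiting times:
  Job 1: wait = 0
  Job 2: wait = 15
  Job 3: wait = 17
  Job 4: wait = 25
  Job 5: wait = 28
  Job 6: wait = 30
Sum of waiting times = 115
Average waiting time = 115/6 = 19.1667

19.1667


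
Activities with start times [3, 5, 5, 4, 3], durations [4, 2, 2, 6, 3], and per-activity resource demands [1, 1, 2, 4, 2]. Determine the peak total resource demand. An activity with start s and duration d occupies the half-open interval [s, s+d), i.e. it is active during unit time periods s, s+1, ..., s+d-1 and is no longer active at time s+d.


Each activity i is active on [start_i, start_i + duration_i).
Compute total resource usage per time slot:
  t=0: active resources = [], total = 0
  t=1: active resources = [], total = 0
  t=2: active resources = [], total = 0
  t=3: active resources = [1, 2], total = 3
  t=4: active resources = [1, 4, 2], total = 7
  t=5: active resources = [1, 1, 2, 4, 2], total = 10
  t=6: active resources = [1, 1, 2, 4], total = 8
  t=7: active resources = [4], total = 4
  t=8: active resources = [4], total = 4
  t=9: active resources = [4], total = 4
Peak resource demand = 10

10


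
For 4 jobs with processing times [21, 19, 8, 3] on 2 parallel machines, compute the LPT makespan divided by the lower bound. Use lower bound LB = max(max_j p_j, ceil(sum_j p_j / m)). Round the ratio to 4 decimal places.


LPT order: [21, 19, 8, 3]
Machine loads after assignment: [24, 27]
LPT makespan = 27
Lower bound = max(max_job, ceil(total/2)) = max(21, 26) = 26
Ratio = 27 / 26 = 1.0385

1.0385


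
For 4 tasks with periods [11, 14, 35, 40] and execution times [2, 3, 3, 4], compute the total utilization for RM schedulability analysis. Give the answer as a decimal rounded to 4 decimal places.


Compute individual utilizations (exact fractions):
  Task 1: C/T = 2/11 (approx. 0.1818)
  Task 2: C/T = 3/14 (approx. 0.2143)
  Task 3: C/T = 3/35 (approx. 0.0857)
  Task 4: C/T = 4/40 = 1/10 (approx. 0.1)
Total utilization U = 2/11 + 3/14 + 3/35 + 1/10 = 32/55
Rounded to 4 decimal places: U = 0.5818
RM (Liu & Layland) bound for 4 tasks = 0.756828; compare with U = 32/55 (approx. 0.581818)
U <= bound, so schedulable by RM sufficient condition.

0.5818


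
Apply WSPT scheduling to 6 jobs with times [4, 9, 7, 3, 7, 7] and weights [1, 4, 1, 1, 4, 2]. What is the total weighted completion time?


Compute p/w ratios and sort ascending (WSPT): [(7, 4), (9, 4), (3, 1), (7, 2), (4, 1), (7, 1)]
Compute weighted completion times:
  Job (p=7,w=4): C=7, w*C=4*7=28
  Job (p=9,w=4): C=16, w*C=4*16=64
  Job (p=3,w=1): C=19, w*C=1*19=19
  Job (p=7,w=2): C=26, w*C=2*26=52
  Job (p=4,w=1): C=30, w*C=1*30=30
  Job (p=7,w=1): C=37, w*C=1*37=37
Total weighted completion time = 230

230


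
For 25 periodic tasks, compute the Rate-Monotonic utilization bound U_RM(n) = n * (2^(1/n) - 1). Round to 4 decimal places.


Compute 2^(1/25) = 1.0281138267
Subtract 1: 1.0281138267 - 1 = 0.0281138267
Multiply by n: 25 * 0.0281138267 = 0.7028456675
Round to 4 dp: 0.7028

0.7028


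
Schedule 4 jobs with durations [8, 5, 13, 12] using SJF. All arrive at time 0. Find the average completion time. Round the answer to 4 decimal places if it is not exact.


SJF order (ascending): [5, 8, 12, 13]
Completion times:
  Job 1: burst=5, C=5
  Job 2: burst=8, C=13
  Job 3: burst=12, C=25
  Job 4: burst=13, C=38
Average completion = 81/4 = 20.25

20.25


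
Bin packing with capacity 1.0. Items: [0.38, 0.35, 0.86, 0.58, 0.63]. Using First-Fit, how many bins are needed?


Place items sequentially using First-Fit:
  Item 0.38 -> new Bin 1
  Item 0.35 -> Bin 1 (now 0.73)
  Item 0.86 -> new Bin 2
  Item 0.58 -> new Bin 3
  Item 0.63 -> new Bin 4
Total bins used = 4

4


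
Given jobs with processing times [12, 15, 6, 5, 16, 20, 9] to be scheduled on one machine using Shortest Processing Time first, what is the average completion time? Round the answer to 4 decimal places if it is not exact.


Sort jobs by processing time (SPT order): [5, 6, 9, 12, 15, 16, 20]
Compute completion times sequentially:
  Job 1: processing = 5, completes at 5
  Job 2: processing = 6, completes at 11
  Job 3: processing = 9, completes at 20
  Job 4: processing = 12, completes at 32
  Job 5: processing = 15, completes at 47
  Job 6: processing = 16, completes at 63
  Job 7: processing = 20, completes at 83
Sum of completion times = 261
Average completion time = 261/7 = 37.2857

37.2857


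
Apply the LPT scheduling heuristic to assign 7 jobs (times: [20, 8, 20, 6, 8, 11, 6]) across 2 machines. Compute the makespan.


Sort jobs in decreasing order (LPT): [20, 20, 11, 8, 8, 6, 6]
Assign each job to the least loaded machine:
  Machine 1: jobs [20, 11, 6], load = 37
  Machine 2: jobs [20, 8, 8, 6], load = 42
Makespan = max load = 42

42


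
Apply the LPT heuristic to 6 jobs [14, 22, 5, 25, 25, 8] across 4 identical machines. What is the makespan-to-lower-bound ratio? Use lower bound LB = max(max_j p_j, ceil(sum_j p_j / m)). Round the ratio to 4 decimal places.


LPT order: [25, 25, 22, 14, 8, 5]
Machine loads after assignment: [25, 25, 27, 22]
LPT makespan = 27
Lower bound = max(max_job, ceil(total/4)) = max(25, 25) = 25
Ratio = 27 / 25 = 1.08

1.08


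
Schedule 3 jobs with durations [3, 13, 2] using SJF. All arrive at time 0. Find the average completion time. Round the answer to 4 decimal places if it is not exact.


SJF order (ascending): [2, 3, 13]
Completion times:
  Job 1: burst=2, C=2
  Job 2: burst=3, C=5
  Job 3: burst=13, C=18
Average completion = 25/3 = 8.3333

8.3333


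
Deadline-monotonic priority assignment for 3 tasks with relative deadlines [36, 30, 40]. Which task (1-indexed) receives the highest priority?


Sort tasks by relative deadline (ascending):
  Task 2: deadline = 30
  Task 1: deadline = 36
  Task 3: deadline = 40
Priority order (highest first): [2, 1, 3]
Highest priority task = 2

2


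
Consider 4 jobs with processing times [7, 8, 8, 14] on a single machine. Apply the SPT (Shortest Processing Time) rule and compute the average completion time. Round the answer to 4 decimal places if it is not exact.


Sort jobs by processing time (SPT order): [7, 8, 8, 14]
Compute completion times sequentially:
  Job 1: processing = 7, completes at 7
  Job 2: processing = 8, completes at 15
  Job 3: processing = 8, completes at 23
  Job 4: processing = 14, completes at 37
Sum of completion times = 82
Average completion time = 82/4 = 20.5

20.5


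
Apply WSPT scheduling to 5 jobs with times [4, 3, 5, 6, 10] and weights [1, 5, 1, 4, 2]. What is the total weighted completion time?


Compute p/w ratios and sort ascending (WSPT): [(3, 5), (6, 4), (4, 1), (5, 1), (10, 2)]
Compute weighted completion times:
  Job (p=3,w=5): C=3, w*C=5*3=15
  Job (p=6,w=4): C=9, w*C=4*9=36
  Job (p=4,w=1): C=13, w*C=1*13=13
  Job (p=5,w=1): C=18, w*C=1*18=18
  Job (p=10,w=2): C=28, w*C=2*28=56
Total weighted completion time = 138

138


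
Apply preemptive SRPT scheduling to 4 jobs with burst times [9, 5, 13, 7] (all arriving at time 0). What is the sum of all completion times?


Since all jobs arrive at t=0, SRPT equals SPT ordering.
SPT order: [5, 7, 9, 13]
Completion times:
  Job 1: p=5, C=5
  Job 2: p=7, C=12
  Job 3: p=9, C=21
  Job 4: p=13, C=34
Total completion time = 5 + 12 + 21 + 34 = 72

72


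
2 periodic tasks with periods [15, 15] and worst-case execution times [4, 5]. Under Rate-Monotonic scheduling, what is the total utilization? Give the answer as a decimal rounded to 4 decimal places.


Compute individual utilizations (exact fractions):
  Task 1: C/T = 4/15 (approx. 0.2667)
  Task 2: C/T = 5/15 = 1/3 (approx. 0.3333)
Total utilization U = 4/15 + 1/3 = 3/5
Rounded to 4 decimal places: U = 0.6000
RM (Liu & Layland) bound for 2 tasks = 0.828427; compare with U = 3/5 (approx. 0.600000)
U <= bound, so schedulable by RM sufficient condition.

0.6000


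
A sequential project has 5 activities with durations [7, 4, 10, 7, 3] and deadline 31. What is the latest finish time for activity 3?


LF(activity 3) = deadline - sum of successor durations
Successors: activities 4 through 5 with durations [7, 3]
Sum of successor durations = 10
LF = 31 - 10 = 21

21


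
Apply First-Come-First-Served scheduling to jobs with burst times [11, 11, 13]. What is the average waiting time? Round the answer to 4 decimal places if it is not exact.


FCFS order (as given): [11, 11, 13]
Waiting times:
  Job 1: wait = 0
  Job 2: wait = 11
  Job 3: wait = 22
Sum of waiting times = 33
Average waiting time = 33/3 = 11.0

11.0


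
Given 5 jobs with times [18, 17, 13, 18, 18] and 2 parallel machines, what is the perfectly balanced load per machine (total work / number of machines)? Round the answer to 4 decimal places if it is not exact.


Total processing time = 18 + 17 + 13 + 18 + 18 = 84
Number of machines = 2
Ideal balanced load = 84 / 2 = 42.0

42.0


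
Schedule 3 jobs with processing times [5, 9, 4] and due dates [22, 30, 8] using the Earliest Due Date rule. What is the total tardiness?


Sort by due date (EDD order): [(4, 8), (5, 22), (9, 30)]
Compute completion times and tardiness:
  Job 1: p=4, d=8, C=4, tardiness=max(0,4-8)=0
  Job 2: p=5, d=22, C=9, tardiness=max(0,9-22)=0
  Job 3: p=9, d=30, C=18, tardiness=max(0,18-30)=0
Total tardiness = 0

0


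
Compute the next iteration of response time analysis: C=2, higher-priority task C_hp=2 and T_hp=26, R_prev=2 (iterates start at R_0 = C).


R_next = C + ceil(R_prev / T_hp) * C_hp
ceil(2 / 26) = ceil(0.0769) = 1
Interference = 1 * 2 = 2
R_next = 2 + 2 = 4

4


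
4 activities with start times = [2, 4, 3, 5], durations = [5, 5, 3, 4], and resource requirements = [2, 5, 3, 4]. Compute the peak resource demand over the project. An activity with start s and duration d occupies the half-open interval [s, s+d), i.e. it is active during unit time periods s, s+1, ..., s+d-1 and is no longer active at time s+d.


Each activity i is active on [start_i, start_i + duration_i).
Compute total resource usage per time slot:
  t=0: active resources = [], total = 0
  t=1: active resources = [], total = 0
  t=2: active resources = [2], total = 2
  t=3: active resources = [2, 3], total = 5
  t=4: active resources = [2, 5, 3], total = 10
  t=5: active resources = [2, 5, 3, 4], total = 14
  t=6: active resources = [2, 5, 4], total = 11
  t=7: active resources = [5, 4], total = 9
  t=8: active resources = [5, 4], total = 9
Peak resource demand = 14

14


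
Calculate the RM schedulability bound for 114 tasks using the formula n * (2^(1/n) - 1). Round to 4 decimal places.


Compute 2^(1/114) = 1.0060987606
Subtract 1: 1.0060987606 - 1 = 0.0060987606
Multiply by n: 114 * 0.0060987606 = 0.6952587084
Round to 4 dp: 0.6953

0.6953


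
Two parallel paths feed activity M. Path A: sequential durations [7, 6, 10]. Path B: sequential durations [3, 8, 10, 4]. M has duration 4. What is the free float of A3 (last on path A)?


ES(A3) = sum of predecessors on chain A = 13
EF(A3) = ES + duration = 13 + 10 = 23
Successor of A3 is M. ES(M) = max(sum(A), sum(B)) = max(23, 25) = 25
Free float = ES(successor) - EF(current) = 25 - 23 = 2

2


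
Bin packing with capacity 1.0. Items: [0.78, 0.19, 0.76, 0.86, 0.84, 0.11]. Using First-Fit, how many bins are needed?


Place items sequentially using First-Fit:
  Item 0.78 -> new Bin 1
  Item 0.19 -> Bin 1 (now 0.97)
  Item 0.76 -> new Bin 2
  Item 0.86 -> new Bin 3
  Item 0.84 -> new Bin 4
  Item 0.11 -> Bin 2 (now 0.87)
Total bins used = 4

4


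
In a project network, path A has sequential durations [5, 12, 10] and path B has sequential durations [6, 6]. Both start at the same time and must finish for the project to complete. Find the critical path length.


Path A total = 5 + 12 + 10 = 27
Path B total = 6 + 6 = 12
Critical path = longest path = max(27, 12) = 27

27


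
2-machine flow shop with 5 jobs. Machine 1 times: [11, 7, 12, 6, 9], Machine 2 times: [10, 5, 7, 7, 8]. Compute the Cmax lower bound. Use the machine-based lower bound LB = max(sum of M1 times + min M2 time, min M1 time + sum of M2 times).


LB1 = sum(M1 times) + min(M2 times) = 45 + 5 = 50
LB2 = min(M1 times) + sum(M2 times) = 6 + 37 = 43
Lower bound = max(LB1, LB2) = max(50, 43) = 50

50


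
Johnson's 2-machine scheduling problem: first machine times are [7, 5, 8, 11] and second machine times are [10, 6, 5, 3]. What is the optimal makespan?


Apply Johnson's rule:
  Group 1 (a <= b): [(2, 5, 6), (1, 7, 10)]
  Group 2 (a > b): [(3, 8, 5), (4, 11, 3)]
Optimal job order: [2, 1, 3, 4]
Schedule:
  Job 2: M1 done at 5, M2 done at 11
  Job 1: M1 done at 12, M2 done at 22
  Job 3: M1 done at 20, M2 done at 27
  Job 4: M1 done at 31, M2 done at 34
Makespan = 34

34


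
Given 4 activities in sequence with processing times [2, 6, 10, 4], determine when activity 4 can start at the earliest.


Activity 4 starts after activities 1 through 3 complete.
Predecessor durations: [2, 6, 10]
ES = 2 + 6 + 10 = 18

18


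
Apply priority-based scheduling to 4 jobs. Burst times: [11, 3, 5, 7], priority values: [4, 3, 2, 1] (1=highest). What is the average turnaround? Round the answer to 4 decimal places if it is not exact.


Sort by priority (ascending = highest first):
Order: [(1, 7), (2, 5), (3, 3), (4, 11)]
Completion times:
  Priority 1, burst=7, C=7
  Priority 2, burst=5, C=12
  Priority 3, burst=3, C=15
  Priority 4, burst=11, C=26
Average turnaround = 60/4 = 15.0

15.0


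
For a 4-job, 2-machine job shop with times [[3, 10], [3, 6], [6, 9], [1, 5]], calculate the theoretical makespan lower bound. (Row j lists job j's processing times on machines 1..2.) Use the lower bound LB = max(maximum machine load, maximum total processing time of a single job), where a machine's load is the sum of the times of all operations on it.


Machine loads:
  Machine 1: 3 + 3 + 6 + 1 = 13
  Machine 2: 10 + 6 + 9 + 5 = 30
Max machine load = 30
Job totals:
  Job 1: 13
  Job 2: 9
  Job 3: 15
  Job 4: 6
Max job total = 15
Lower bound = max(30, 15) = 30

30


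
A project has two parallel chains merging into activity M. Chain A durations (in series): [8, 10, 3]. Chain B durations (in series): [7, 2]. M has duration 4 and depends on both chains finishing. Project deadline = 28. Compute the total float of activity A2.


Forward pass: ES(A2) = sum of predecessors on chain A = 8
EF = ES + duration = 8 + 10 = 18
Backward pass: LF(M) = deadline = 28; LS(M) = 28 - 4 = 24
LF(A2) = LS(M) - sum(successors on chain A) = 24 - 3 = 21
LS = LF - duration = 21 - 10 = 11
Total float = LS - ES = 11 - 8 = 3

3


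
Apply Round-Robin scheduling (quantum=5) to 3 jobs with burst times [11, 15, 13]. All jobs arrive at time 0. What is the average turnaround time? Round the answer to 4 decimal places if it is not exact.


Time quantum = 5
Execution trace:
  J1 runs 5 units, time = 5
  J2 runs 5 units, time = 10
  J3 runs 5 units, time = 15
  J1 runs 5 units, time = 20
  J2 runs 5 units, time = 25
  J3 runs 5 units, time = 30
  J1 runs 1 units, time = 31
  J2 runs 5 units, time = 36
  J3 runs 3 units, time = 39
Finish times: [31, 36, 39]
Average turnaround = 106/3 = 35.3333

35.3333


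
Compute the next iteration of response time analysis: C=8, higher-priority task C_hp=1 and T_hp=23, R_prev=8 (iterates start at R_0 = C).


R_next = C + ceil(R_prev / T_hp) * C_hp
ceil(8 / 23) = ceil(0.3478) = 1
Interference = 1 * 1 = 1
R_next = 8 + 1 = 9

9


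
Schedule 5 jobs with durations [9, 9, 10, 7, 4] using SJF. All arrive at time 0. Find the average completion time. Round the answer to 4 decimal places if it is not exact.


SJF order (ascending): [4, 7, 9, 9, 10]
Completion times:
  Job 1: burst=4, C=4
  Job 2: burst=7, C=11
  Job 3: burst=9, C=20
  Job 4: burst=9, C=29
  Job 5: burst=10, C=39
Average completion = 103/5 = 20.6

20.6


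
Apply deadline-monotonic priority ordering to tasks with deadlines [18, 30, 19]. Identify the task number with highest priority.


Sort tasks by relative deadline (ascending):
  Task 1: deadline = 18
  Task 3: deadline = 19
  Task 2: deadline = 30
Priority order (highest first): [1, 3, 2]
Highest priority task = 1

1


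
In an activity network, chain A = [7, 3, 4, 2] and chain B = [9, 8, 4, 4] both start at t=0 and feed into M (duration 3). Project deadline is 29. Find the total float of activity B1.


Forward pass: ES(B1) = sum of predecessors on chain B = 0
EF = ES + duration = 0 + 9 = 9
Backward pass: LF(M) = deadline = 29; LS(M) = 29 - 3 = 26
LF(B1) = LS(M) - sum(successors on chain B) = 26 - 16 = 10
LS = LF - duration = 10 - 9 = 1
Total float = LS - ES = 1 - 0 = 1

1


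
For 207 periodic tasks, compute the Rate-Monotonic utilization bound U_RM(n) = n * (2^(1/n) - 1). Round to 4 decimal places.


Compute 2^(1/207) = 1.0033541497
Subtract 1: 1.0033541497 - 1 = 0.0033541497
Multiply by n: 207 * 0.0033541497 = 0.6943089879
Round to 4 dp: 0.6943

0.6943


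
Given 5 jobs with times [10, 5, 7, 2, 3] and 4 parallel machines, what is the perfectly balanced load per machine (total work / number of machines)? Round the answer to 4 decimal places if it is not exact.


Total processing time = 10 + 5 + 7 + 2 + 3 = 27
Number of machines = 4
Ideal balanced load = 27 / 4 = 6.75

6.75


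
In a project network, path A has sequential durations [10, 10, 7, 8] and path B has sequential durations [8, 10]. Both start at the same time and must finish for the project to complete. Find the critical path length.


Path A total = 10 + 10 + 7 + 8 = 35
Path B total = 8 + 10 = 18
Critical path = longest path = max(35, 18) = 35

35


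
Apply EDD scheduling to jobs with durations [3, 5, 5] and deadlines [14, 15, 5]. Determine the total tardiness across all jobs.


Sort by due date (EDD order): [(5, 5), (3, 14), (5, 15)]
Compute completion times and tardiness:
  Job 1: p=5, d=5, C=5, tardiness=max(0,5-5)=0
  Job 2: p=3, d=14, C=8, tardiness=max(0,8-14)=0
  Job 3: p=5, d=15, C=13, tardiness=max(0,13-15)=0
Total tardiness = 0

0


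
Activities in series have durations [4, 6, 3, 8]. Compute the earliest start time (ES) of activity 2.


Activity 2 starts after activities 1 through 1 complete.
Predecessor durations: [4]
ES = 4 = 4

4


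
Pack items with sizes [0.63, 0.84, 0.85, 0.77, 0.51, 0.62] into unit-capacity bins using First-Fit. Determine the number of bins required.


Place items sequentially using First-Fit:
  Item 0.63 -> new Bin 1
  Item 0.84 -> new Bin 2
  Item 0.85 -> new Bin 3
  Item 0.77 -> new Bin 4
  Item 0.51 -> new Bin 5
  Item 0.62 -> new Bin 6
Total bins used = 6

6


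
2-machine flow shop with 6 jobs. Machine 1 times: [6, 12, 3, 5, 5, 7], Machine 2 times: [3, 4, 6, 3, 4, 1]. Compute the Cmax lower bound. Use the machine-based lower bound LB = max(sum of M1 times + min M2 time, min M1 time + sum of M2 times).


LB1 = sum(M1 times) + min(M2 times) = 38 + 1 = 39
LB2 = min(M1 times) + sum(M2 times) = 3 + 21 = 24
Lower bound = max(LB1, LB2) = max(39, 24) = 39

39


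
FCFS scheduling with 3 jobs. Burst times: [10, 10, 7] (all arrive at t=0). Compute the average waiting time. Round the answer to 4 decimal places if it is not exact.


FCFS order (as given): [10, 10, 7]
Waiting times:
  Job 1: wait = 0
  Job 2: wait = 10
  Job 3: wait = 20
Sum of waiting times = 30
Average waiting time = 30/3 = 10.0

10.0


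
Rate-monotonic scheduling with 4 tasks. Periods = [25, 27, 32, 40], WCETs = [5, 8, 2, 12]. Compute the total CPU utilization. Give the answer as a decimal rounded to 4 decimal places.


Compute individual utilizations (exact fractions):
  Task 1: C/T = 5/25 = 1/5 (approx. 0.2)
  Task 2: C/T = 8/27 (approx. 0.2963)
  Task 3: C/T = 2/32 = 1/16 (approx. 0.0625)
  Task 4: C/T = 12/40 = 3/10 (approx. 0.3)
Total utilization U = 1/5 + 8/27 + 1/16 + 3/10 = 371/432
Rounded to 4 decimal places: U = 0.8588
RM (Liu & Layland) bound for 4 tasks = 0.756828; compare with U = 371/432 (approx. 0.858796)
bound < U <= 1, so the RM sufficient condition is not met (inconclusive; an exact test such as response-time analysis is needed).

0.8588


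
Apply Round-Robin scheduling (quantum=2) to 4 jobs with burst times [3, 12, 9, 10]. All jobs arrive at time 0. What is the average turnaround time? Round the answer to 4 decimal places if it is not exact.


Time quantum = 2
Execution trace:
  J1 runs 2 units, time = 2
  J2 runs 2 units, time = 4
  J3 runs 2 units, time = 6
  J4 runs 2 units, time = 8
  J1 runs 1 units, time = 9
  J2 runs 2 units, time = 11
  J3 runs 2 units, time = 13
  J4 runs 2 units, time = 15
  J2 runs 2 units, time = 17
  J3 runs 2 units, time = 19
  J4 runs 2 units, time = 21
  J2 runs 2 units, time = 23
  J3 runs 2 units, time = 25
  J4 runs 2 units, time = 27
  J2 runs 2 units, time = 29
  J3 runs 1 units, time = 30
  J4 runs 2 units, time = 32
  J2 runs 2 units, time = 34
Finish times: [9, 34, 30, 32]
Average turnaround = 105/4 = 26.25

26.25


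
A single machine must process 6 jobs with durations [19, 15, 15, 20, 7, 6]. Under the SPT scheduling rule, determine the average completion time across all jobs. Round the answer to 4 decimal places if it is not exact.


Sort jobs by processing time (SPT order): [6, 7, 15, 15, 19, 20]
Compute completion times sequentially:
  Job 1: processing = 6, completes at 6
  Job 2: processing = 7, completes at 13
  Job 3: processing = 15, completes at 28
  Job 4: processing = 15, completes at 43
  Job 5: processing = 19, completes at 62
  Job 6: processing = 20, completes at 82
Sum of completion times = 234
Average completion time = 234/6 = 39.0

39.0


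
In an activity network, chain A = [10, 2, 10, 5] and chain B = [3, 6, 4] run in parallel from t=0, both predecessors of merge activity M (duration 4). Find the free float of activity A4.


ES(A4) = sum of predecessors on chain A = 22
EF(A4) = ES + duration = 22 + 5 = 27
Successor of A4 is M. ES(M) = max(sum(A), sum(B)) = max(27, 13) = 27
Free float = ES(successor) - EF(current) = 27 - 27 = 0

0


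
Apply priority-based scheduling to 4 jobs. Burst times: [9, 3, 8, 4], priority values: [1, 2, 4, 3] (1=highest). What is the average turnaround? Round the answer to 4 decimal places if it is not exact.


Sort by priority (ascending = highest first):
Order: [(1, 9), (2, 3), (3, 4), (4, 8)]
Completion times:
  Priority 1, burst=9, C=9
  Priority 2, burst=3, C=12
  Priority 3, burst=4, C=16
  Priority 4, burst=8, C=24
Average turnaround = 61/4 = 15.25

15.25


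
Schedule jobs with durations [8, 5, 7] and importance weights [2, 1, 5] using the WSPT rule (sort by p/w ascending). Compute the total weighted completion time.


Compute p/w ratios and sort ascending (WSPT): [(7, 5), (8, 2), (5, 1)]
Compute weighted completion times:
  Job (p=7,w=5): C=7, w*C=5*7=35
  Job (p=8,w=2): C=15, w*C=2*15=30
  Job (p=5,w=1): C=20, w*C=1*20=20
Total weighted completion time = 85

85


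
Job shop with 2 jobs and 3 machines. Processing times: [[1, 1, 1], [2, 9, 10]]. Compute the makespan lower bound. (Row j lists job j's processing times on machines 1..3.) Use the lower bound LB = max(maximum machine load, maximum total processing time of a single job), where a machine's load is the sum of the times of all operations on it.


Machine loads:
  Machine 1: 1 + 2 = 3
  Machine 2: 1 + 9 = 10
  Machine 3: 1 + 10 = 11
Max machine load = 11
Job totals:
  Job 1: 3
  Job 2: 21
Max job total = 21
Lower bound = max(11, 21) = 21

21


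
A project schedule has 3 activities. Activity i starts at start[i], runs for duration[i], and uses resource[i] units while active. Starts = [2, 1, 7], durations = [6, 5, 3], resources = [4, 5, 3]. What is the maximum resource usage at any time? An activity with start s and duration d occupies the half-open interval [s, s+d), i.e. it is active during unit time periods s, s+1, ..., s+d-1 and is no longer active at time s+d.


Each activity i is active on [start_i, start_i + duration_i).
Compute total resource usage per time slot:
  t=0: active resources = [], total = 0
  t=1: active resources = [5], total = 5
  t=2: active resources = [4, 5], total = 9
  t=3: active resources = [4, 5], total = 9
  t=4: active resources = [4, 5], total = 9
  t=5: active resources = [4, 5], total = 9
  t=6: active resources = [4], total = 4
  t=7: active resources = [4, 3], total = 7
  t=8: active resources = [3], total = 3
  t=9: active resources = [3], total = 3
Peak resource demand = 9

9


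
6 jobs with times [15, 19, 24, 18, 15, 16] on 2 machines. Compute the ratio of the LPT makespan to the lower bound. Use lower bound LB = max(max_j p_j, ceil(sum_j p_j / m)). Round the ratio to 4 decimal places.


LPT order: [24, 19, 18, 16, 15, 15]
Machine loads after assignment: [55, 52]
LPT makespan = 55
Lower bound = max(max_job, ceil(total/2)) = max(24, 54) = 54
Ratio = 55 / 54 = 1.0185

1.0185


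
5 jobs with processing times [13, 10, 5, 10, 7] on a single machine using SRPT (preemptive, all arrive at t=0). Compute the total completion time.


Since all jobs arrive at t=0, SRPT equals SPT ordering.
SPT order: [5, 7, 10, 10, 13]
Completion times:
  Job 1: p=5, C=5
  Job 2: p=7, C=12
  Job 3: p=10, C=22
  Job 4: p=10, C=32
  Job 5: p=13, C=45
Total completion time = 5 + 12 + 22 + 32 + 45 = 116

116


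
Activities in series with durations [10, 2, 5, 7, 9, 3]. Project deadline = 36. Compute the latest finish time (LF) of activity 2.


LF(activity 2) = deadline - sum of successor durations
Successors: activities 3 through 6 with durations [5, 7, 9, 3]
Sum of successor durations = 24
LF = 36 - 24 = 12

12


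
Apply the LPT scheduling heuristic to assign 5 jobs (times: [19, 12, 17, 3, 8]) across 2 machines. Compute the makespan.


Sort jobs in decreasing order (LPT): [19, 17, 12, 8, 3]
Assign each job to the least loaded machine:
  Machine 1: jobs [19, 8, 3], load = 30
  Machine 2: jobs [17, 12], load = 29
Makespan = max load = 30

30


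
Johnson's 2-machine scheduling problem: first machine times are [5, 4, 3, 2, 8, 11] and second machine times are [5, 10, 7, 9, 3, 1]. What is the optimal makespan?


Apply Johnson's rule:
  Group 1 (a <= b): [(4, 2, 9), (3, 3, 7), (2, 4, 10), (1, 5, 5)]
  Group 2 (a > b): [(5, 8, 3), (6, 11, 1)]
Optimal job order: [4, 3, 2, 1, 5, 6]
Schedule:
  Job 4: M1 done at 2, M2 done at 11
  Job 3: M1 done at 5, M2 done at 18
  Job 2: M1 done at 9, M2 done at 28
  Job 1: M1 done at 14, M2 done at 33
  Job 5: M1 done at 22, M2 done at 36
  Job 6: M1 done at 33, M2 done at 37
Makespan = 37

37


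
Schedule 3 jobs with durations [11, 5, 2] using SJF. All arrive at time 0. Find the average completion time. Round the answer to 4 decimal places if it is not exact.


SJF order (ascending): [2, 5, 11]
Completion times:
  Job 1: burst=2, C=2
  Job 2: burst=5, C=7
  Job 3: burst=11, C=18
Average completion = 27/3 = 9.0

9.0


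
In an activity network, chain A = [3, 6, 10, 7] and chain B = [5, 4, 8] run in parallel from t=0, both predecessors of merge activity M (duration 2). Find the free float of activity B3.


ES(B3) = sum of predecessors on chain B = 9
EF(B3) = ES + duration = 9 + 8 = 17
Successor of B3 is M. ES(M) = max(sum(A), sum(B)) = max(26, 17) = 26
Free float = ES(successor) - EF(current) = 26 - 17 = 9

9


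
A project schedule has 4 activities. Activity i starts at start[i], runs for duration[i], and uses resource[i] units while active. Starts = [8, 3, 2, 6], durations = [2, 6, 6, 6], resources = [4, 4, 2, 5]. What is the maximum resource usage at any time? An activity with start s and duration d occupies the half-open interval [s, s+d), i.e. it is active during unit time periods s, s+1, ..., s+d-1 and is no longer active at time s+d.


Each activity i is active on [start_i, start_i + duration_i).
Compute total resource usage per time slot:
  t=0: active resources = [], total = 0
  t=1: active resources = [], total = 0
  t=2: active resources = [2], total = 2
  t=3: active resources = [4, 2], total = 6
  t=4: active resources = [4, 2], total = 6
  t=5: active resources = [4, 2], total = 6
  t=6: active resources = [4, 2, 5], total = 11
  t=7: active resources = [4, 2, 5], total = 11
  t=8: active resources = [4, 4, 5], total = 13
  t=9: active resources = [4, 5], total = 9
  t=10: active resources = [5], total = 5
  t=11: active resources = [5], total = 5
Peak resource demand = 13

13
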